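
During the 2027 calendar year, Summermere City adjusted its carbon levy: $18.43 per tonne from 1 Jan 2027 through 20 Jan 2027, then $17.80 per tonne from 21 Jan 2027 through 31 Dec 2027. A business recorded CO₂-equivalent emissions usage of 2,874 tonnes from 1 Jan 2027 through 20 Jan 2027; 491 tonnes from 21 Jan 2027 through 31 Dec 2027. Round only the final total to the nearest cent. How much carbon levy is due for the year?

1 Jan – 20 Jan 2027: 2,874 tonnes at $18.43/tonne → $52967.82
21 Jan – 31 Dec 2027: 491 tonnes at $17.80/tonne → $8739.80

$61707.62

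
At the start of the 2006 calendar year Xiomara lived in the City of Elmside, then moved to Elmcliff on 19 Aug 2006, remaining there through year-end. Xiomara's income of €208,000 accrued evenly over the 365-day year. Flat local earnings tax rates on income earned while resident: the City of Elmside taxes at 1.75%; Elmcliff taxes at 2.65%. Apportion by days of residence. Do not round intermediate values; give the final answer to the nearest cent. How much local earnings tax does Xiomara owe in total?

The City of Elmside, 1 Jan – 18 Aug 2006: 230 days → €208,000 × 1.75% × 230/365 = €2,293.6986
Elmcliff, 19 Aug – 31 Dec 2006: 135 days → €208,000 × 2.65% × 135/365 = €2,038.6849
Total = €4,332.3836

€4,332.38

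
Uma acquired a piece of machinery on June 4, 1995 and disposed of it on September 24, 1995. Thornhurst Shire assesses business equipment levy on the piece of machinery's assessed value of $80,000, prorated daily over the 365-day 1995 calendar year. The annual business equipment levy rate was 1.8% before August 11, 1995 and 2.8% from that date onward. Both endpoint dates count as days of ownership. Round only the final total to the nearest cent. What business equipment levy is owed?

June 4 – August 10, 1995: 68 days at 1.8% → $80,000 × 1.8% × 68/365 = $268.2740
August 11 – September 24, 1995: 45 days at 2.8% → $80,000 × 2.8% × 45/365 = $276.1644
Total = $544.4384

$544.44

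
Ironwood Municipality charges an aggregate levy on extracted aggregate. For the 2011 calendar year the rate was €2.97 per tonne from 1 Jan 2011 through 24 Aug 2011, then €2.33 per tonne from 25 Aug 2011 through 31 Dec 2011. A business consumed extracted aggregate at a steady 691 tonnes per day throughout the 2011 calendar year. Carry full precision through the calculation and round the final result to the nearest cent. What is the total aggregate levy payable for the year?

1 Jan – 24 Aug 2011: 236 days × 691 tonnes/day = 163,076 tonnes at €2.97/tonne → €484,335.72
25 Aug – 31 Dec 2011: 129 days × 691 tonnes/day = 89,139 tonnes at €2.33/tonne → €207,693.87

€692,029.59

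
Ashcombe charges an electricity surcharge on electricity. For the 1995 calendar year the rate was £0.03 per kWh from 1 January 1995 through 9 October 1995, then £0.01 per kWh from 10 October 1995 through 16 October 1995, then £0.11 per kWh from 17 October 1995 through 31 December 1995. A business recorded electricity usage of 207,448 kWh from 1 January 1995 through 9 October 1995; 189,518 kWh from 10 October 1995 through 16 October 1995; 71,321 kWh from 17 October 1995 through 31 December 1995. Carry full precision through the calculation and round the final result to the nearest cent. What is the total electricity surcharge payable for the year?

1 January – 9 October 1995: 207,448 kWh at £0.03/kWh → £6,223.44
10 October – 16 October 1995: 189,518 kWh at £0.01/kWh → £1,895.18
17 October – 31 December 1995: 71,321 kWh at £0.11/kWh → £7,845.31

£15,963.93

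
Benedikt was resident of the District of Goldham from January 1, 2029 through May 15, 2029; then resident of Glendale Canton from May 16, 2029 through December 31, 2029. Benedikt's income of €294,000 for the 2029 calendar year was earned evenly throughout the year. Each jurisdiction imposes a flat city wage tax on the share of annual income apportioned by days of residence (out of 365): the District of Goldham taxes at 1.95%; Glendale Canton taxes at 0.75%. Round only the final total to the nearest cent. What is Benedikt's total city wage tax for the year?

€3,509.88

The District of Goldham, January 1 – May 15, 2029: 135 days → €294,000 × 1.95% × 135/365 = €2,120.4247
Glendale Canton, May 16 – December 31, 2029: 230 days → €294,000 × 0.75% × 230/365 = €1,389.4521
Total = €3,509.8767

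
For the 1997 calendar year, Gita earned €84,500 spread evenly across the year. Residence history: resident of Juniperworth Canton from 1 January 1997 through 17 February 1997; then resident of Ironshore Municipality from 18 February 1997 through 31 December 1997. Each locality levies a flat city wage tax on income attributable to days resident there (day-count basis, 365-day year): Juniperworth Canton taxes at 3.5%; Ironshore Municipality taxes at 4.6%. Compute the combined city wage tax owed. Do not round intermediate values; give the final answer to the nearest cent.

€3,764.76

Juniperworth Canton, 1 January – 17 February 1997: 48 days → €84,500 × 3.5% × 48/365 = €388.9315
Ironshore Municipality, 18 February – 31 December 1997: 317 days → €84,500 × 4.6% × 317/365 = €3,375.8329
Total = €3,764.7644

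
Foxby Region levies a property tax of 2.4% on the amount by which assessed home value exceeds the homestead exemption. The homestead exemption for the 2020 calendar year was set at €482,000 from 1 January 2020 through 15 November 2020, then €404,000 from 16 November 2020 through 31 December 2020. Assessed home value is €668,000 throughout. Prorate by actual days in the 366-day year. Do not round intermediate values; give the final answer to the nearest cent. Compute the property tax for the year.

1 January – 15 November 2020: 320 days, exemption €482,000 → (€668,000 − €482,000) × 2.4% × 320/366 = €3,902.9508
16 November – 31 December 2020: 46 days, exemption €404,000 → (€668,000 − €404,000) × 2.4% × 46/366 = €796.3279
Total = €4,699.2787

€4,699.28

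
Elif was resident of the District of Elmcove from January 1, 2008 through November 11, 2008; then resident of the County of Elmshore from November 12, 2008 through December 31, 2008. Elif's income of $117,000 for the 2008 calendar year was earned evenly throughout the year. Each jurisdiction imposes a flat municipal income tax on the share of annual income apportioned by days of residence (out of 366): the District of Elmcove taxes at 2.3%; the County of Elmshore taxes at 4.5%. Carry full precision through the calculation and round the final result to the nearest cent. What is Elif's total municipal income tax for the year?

$3,042.64

The District of Elmcove, January 1 – November 11, 2008: 316 days → $117,000 × 2.3% × 316/366 = $2,323.3770
The County of Elmshore, November 12 – December 31, 2008: 50 days → $117,000 × 4.5% × 50/366 = $719.2623
Total = $3,042.6393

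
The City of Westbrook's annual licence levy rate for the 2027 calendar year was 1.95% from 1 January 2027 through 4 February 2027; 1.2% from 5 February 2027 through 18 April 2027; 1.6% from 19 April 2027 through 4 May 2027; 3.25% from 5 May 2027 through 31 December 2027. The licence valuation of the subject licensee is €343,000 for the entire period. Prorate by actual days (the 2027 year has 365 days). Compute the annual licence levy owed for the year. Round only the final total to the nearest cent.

1 January – 4 February 2027: 35 days at 1.95% → €343,000 × 1.95% × 35/365 = €641.3630
5 February – 18 April 2027: 73 days at 1.2% → €343,000 × 1.2% × 73/365 = €823.2000
19 April – 4 May 2027: 16 days at 1.6% → €343,000 × 1.6% × 16/365 = €240.5699
5 May – 31 December 2027: 241 days at 3.25% → €343,000 × 3.25% × 241/365 = €7,360.4041
Total = €9,065.5370

€9,065.54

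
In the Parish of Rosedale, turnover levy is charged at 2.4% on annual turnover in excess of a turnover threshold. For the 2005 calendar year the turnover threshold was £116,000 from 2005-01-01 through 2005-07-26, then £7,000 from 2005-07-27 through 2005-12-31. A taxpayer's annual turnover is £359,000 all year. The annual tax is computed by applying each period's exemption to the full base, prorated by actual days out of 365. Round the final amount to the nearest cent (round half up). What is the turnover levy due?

£6,964.41

2005-01-01 to 2005-07-26: 207 days, exemption £116,000 → (£359,000 − £116,000) × 2.4% × 207/365 = £3,307.4630
2005-07-27 to 2005-12-31: 158 days, exemption £7,000 → (£359,000 − £7,000) × 2.4% × 158/365 = £3,656.9425
Total = £6,964.4055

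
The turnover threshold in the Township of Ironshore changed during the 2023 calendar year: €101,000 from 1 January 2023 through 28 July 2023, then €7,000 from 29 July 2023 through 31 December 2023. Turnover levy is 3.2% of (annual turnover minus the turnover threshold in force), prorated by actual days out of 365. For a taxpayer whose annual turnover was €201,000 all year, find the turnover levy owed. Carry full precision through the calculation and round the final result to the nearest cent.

1 January – 28 July 2023: 209 days, exemption €101,000 → (€201,000 − €101,000) × 3.2% × 209/365 = €1,832.3288
29 July – 31 December 2023: 156 days, exemption €7,000 → (€201,000 − €7,000) × 3.2% × 156/365 = €2,653.2822
Total = €4,485.6110

€4,485.61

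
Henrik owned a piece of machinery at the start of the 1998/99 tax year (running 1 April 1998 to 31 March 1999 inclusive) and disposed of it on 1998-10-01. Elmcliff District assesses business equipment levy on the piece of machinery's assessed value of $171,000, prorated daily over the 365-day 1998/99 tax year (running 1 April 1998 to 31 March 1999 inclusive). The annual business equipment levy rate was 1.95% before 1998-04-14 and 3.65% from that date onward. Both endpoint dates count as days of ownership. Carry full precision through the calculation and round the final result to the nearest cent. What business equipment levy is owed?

1998-04-01 to 1998-04-13: 13 days at 1.95% → $171,000 × 1.95% × 13/365 = $118.7630
1998-04-14 to 1998-10-01: 171 days at 3.65% → $171,000 × 3.65% × 171/365 = $2,924.1000
Total = $3,042.8630

$3,042.86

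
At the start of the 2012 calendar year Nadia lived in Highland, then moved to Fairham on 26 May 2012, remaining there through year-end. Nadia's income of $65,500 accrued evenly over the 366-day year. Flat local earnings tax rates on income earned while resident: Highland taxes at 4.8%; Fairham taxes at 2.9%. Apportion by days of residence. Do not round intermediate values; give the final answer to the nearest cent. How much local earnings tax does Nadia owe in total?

$2,395.94

Highland, 1 Jan – 25 May 2012: 146 days → $65,500 × 4.8% × 146/366 = $1,254.1639
Fairham, 26 May – 31 Dec 2012: 220 days → $65,500 × 2.9% × 220/366 = $1,141.7760
Total = $2,395.9399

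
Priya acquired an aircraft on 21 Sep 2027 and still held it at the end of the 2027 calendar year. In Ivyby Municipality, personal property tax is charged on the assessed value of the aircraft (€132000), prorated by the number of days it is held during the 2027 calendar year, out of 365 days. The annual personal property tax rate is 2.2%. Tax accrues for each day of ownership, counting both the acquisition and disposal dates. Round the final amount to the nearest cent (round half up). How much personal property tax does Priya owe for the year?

Days held (21 Sep – 31 Dec 2027): 102 out of 365
Tax = €132000 × 2.2% × 102/365 = €811.5288

€811.53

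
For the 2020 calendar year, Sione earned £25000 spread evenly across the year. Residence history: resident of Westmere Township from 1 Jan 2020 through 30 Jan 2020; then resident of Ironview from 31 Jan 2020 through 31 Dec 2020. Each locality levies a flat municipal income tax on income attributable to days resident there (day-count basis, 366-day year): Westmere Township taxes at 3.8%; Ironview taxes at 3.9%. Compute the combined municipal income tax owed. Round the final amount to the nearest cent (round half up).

Westmere Township, 1 Jan – 30 Jan 2020: 30 days → £25000 × 3.8% × 30/366 = £77.8689
Ironview, 31 Jan – 31 Dec 2020: 336 days → £25000 × 3.9% × 336/366 = £895.0820
Total = £972.9508

£972.95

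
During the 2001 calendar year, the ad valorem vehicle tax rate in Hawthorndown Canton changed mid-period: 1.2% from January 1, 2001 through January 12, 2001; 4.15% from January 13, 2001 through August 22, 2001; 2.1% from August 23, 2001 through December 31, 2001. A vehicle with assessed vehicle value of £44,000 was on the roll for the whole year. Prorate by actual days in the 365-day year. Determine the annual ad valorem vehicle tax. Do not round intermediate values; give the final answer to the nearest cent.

£1,459.59

January 1 – January 12, 2001: 12 days at 1.2% → £44,000 × 1.2% × 12/365 = £17.3589
January 13 – August 22, 2001: 222 days at 4.15% → £44,000 × 4.15% × 222/365 = £1,110.6082
August 23 – December 31, 2001: 131 days at 2.1% → £44,000 × 2.1% × 131/365 = £331.6274
Total = £1,459.5945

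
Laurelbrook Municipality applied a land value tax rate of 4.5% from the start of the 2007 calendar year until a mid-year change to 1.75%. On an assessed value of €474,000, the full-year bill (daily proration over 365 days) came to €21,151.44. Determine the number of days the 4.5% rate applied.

360 days

Let d = days at the first rate; then 365 − d days at the second rate.
€474,000 × [4.5%·d + 1.75%·(365−d)] / 365 = €21,151.44
Solving gives d = 360, so the new rate took effect on December 27, 2007.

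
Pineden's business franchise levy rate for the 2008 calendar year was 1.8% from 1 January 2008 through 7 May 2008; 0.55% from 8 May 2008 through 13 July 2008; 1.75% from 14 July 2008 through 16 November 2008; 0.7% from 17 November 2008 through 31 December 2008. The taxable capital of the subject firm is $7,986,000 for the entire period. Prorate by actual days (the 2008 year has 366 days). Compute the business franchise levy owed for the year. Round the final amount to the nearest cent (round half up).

1 January – 7 May 2008: 128 days at 1.8% → $7,986,000 × 1.8% × 128/366 = $50,272.5246
8 May – 13 July 2008: 67 days at 0.55% → $7,986,000 × 0.55% × 67/366 = $8,040.5492
14 July – 16 November 2008: 126 days at 1.75% → $7,986,000 × 1.75% × 126/366 = $48,112.3770
17 November – 31 December 2008: 45 days at 0.7% → $7,986,000 × 0.7% × 45/366 = $6,873.1967
Total = $113,298.6475

$113,298.65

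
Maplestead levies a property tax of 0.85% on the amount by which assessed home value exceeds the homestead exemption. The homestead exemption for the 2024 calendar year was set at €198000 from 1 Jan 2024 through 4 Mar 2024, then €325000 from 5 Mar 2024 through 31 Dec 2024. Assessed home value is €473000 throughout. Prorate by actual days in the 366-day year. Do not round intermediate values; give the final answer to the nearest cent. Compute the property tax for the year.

1 Jan – 4 Mar 2024: 64 days, exemption €198000 → (€473000 − €198000) × 0.85% × 64/366 = €408.7432
5 Mar – 31 Dec 2024: 302 days, exemption €325000 → (€473000 − €325000) × 0.85% × 302/366 = €1038.0219
Total = €1446.7650

€1446.77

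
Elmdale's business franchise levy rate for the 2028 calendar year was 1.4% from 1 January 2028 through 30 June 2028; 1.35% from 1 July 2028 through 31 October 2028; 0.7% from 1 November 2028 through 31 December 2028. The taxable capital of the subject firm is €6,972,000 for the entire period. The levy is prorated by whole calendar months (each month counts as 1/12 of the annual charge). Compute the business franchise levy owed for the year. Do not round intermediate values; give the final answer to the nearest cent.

1 January – 30 June 2028: 6 months at 1.4% → €6,972,000 × 1.4% × 6/12 = €48,804.0000
1 July – 31 October 2028: 4 months at 1.35% → €6,972,000 × 1.35% × 4/12 = €31,374.0000
1 November – 31 December 2028: 2 months at 0.7% → €6,972,000 × 0.7% × 2/12 = €8,134.0000
Total = €88,312.0000

€88,312.00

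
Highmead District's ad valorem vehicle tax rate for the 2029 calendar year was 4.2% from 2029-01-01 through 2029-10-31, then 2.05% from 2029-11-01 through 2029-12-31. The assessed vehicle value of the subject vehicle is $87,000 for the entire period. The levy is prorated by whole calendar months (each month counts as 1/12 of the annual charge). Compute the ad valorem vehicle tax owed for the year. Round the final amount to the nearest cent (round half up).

2029-01-01 to 2029-10-31: 10 months at 4.2% → $87,000 × 4.2% × 10/12 = $3,045.0000
2029-11-01 to 2029-12-31: 2 months at 2.05% → $87,000 × 2.05% × 2/12 = $297.2500
Total = $3,342.2500

$3,342.25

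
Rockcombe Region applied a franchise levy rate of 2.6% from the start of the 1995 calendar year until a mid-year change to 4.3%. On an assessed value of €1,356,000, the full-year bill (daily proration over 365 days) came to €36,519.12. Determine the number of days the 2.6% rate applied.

345 days

Let d = days at the first rate; then 365 − d days at the second rate.
€1,356,000 × [2.6%·d + 4.3%·(365−d)] / 365 = €36,519.12
Solving gives d = 345, so the new rate took effect on 12 Dec 1995.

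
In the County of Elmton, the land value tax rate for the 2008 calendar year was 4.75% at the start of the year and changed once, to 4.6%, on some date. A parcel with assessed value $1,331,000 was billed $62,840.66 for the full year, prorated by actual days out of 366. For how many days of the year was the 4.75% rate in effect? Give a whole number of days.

296 days

Let d = days at the first rate; then 366 − d days at the second rate.
$1,331,000 × [4.75%·d + 4.6%·(366−d)] / 366 = $62,840.66
Solving gives d = 296, so the new rate took effect on October 23, 2008.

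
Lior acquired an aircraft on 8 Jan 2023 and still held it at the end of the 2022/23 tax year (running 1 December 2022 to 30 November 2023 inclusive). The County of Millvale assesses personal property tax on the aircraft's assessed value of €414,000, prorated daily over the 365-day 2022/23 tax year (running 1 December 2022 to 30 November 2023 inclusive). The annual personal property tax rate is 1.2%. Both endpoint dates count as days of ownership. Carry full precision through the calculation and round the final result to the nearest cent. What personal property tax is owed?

€4,450.78

Days held (8 Jan – 30 Nov 2023): 327 out of 365
Tax = €414,000 × 1.2% × 327/365 = €4,450.7836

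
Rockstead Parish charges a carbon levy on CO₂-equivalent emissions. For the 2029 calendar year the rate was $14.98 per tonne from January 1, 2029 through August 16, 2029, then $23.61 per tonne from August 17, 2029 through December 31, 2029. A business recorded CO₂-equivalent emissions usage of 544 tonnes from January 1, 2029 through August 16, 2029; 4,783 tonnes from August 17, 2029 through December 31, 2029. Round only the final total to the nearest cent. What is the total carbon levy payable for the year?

January 1 – August 16, 2029: 544 tonnes at $14.98/tonne → $8,149.12
August 17 – December 31, 2029: 4,783 tonnes at $23.61/tonne → $112,926.63

$121,075.75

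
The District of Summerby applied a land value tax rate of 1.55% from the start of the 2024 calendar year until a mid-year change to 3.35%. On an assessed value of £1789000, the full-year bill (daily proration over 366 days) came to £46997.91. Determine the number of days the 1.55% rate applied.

Let d = days at the first rate; then 366 − d days at the second rate.
£1789000 × [1.55%·d + 3.35%·(366−d)] / 366 = £46997.91
Solving gives d = 147, so the new rate took effect on May 27, 2024.

147 days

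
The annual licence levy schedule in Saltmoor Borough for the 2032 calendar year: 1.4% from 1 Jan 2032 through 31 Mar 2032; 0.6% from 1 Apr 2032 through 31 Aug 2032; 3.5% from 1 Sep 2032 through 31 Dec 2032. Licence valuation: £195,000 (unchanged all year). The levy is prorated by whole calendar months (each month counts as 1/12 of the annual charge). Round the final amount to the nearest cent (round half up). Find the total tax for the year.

£3,445.00

1 Jan – 31 Mar 2032: 3 months at 1.4% → £195,000 × 1.4% × 3/12 = £682.5000
1 Apr – 31 Aug 2032: 5 months at 0.6% → £195,000 × 0.6% × 5/12 = £487.5000
1 Sep – 31 Dec 2032: 4 months at 3.5% → £195,000 × 3.5% × 4/12 = £2,275.0000
Total = £3,445.0000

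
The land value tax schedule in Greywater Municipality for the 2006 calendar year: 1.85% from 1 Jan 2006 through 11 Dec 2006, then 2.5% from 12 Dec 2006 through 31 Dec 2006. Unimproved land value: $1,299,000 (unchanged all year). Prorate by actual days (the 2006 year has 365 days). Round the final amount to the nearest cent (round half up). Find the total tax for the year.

$24,494.16

1 Jan – 11 Dec 2006: 345 days at 1.85% → $1,299,000 × 1.85% × 345/365 = $22,714.7055
12 Dec – 31 Dec 2006: 20 days at 2.5% → $1,299,000 × 2.5% × 20/365 = $1,779.4521
Total = $24,494.1575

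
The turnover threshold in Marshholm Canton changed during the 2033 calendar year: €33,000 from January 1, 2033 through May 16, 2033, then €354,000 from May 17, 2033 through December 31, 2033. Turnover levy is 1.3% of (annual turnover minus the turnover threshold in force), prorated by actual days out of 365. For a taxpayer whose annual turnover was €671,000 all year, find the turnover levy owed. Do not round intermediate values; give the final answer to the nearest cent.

January 1 – May 16, 2033: 136 days, exemption €33,000 → (€671,000 − €33,000) × 1.3% × 136/365 = €3,090.3671
May 17 – December 31, 2033: 229 days, exemption €354,000 → (€671,000 − €354,000) × 1.3% × 229/365 = €2,585.5041
Total = €5,675.8712

€5,675.87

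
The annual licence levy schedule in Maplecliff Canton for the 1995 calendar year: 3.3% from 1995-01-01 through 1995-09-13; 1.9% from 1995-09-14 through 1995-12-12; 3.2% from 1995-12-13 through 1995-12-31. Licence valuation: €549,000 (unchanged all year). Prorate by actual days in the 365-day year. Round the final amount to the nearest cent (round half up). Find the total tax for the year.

€16,193.24

1995-01-01 to 1995-09-13: 256 days at 3.3% → €549,000 × 3.3% × 256/365 = €12,706.7178
1995-09-14 to 1995-12-12: 90 days at 1.9% → €549,000 × 1.9% × 90/365 = €2,572.0274
1995-12-13 to 1995-12-31: 19 days at 3.2% → €549,000 × 3.2% × 19/365 = €914.4986
Total = €16,193.2438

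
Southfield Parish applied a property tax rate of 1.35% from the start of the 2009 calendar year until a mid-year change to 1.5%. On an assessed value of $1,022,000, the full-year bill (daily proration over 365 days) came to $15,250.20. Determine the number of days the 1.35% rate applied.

Let d = days at the first rate; then 365 − d days at the second rate.
$1,022,000 × [1.35%·d + 1.5%·(365−d)] / 365 = $15,250.20
Solving gives d = 19, so the new rate took effect on 20 Jan 2009.

19 days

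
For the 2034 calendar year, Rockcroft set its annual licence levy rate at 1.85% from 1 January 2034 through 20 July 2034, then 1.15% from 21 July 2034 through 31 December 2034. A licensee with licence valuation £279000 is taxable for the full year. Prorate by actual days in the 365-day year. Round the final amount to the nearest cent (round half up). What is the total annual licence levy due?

1 January – 20 July 2034: 201 days at 1.85% → £279000 × 1.85% × 201/365 = £2842.3603
21 July – 31 December 2034: 164 days at 1.15% → £279000 × 1.15% × 164/365 = £1441.6274
Total = £4283.9877

£4283.99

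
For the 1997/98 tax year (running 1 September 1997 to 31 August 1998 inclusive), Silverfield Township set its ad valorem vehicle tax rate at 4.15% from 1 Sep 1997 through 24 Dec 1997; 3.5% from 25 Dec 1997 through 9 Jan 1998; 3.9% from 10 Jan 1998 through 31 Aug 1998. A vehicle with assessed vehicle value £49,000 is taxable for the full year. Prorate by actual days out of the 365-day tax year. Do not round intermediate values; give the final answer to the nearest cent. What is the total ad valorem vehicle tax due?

£1,941.00

1 Sep – 24 Dec 1997: 115 days at 4.15% → £49,000 × 4.15% × 115/365 = £640.6918
25 Dec 1997 – 9 Jan 1998: 16 days at 3.5% → £49,000 × 3.5% × 16/365 = £75.1781
10 Jan – 31 Aug 1998: 234 days at 3.9% → £49,000 × 3.9% × 234/365 = £1,225.1342
Total = £1,941.0041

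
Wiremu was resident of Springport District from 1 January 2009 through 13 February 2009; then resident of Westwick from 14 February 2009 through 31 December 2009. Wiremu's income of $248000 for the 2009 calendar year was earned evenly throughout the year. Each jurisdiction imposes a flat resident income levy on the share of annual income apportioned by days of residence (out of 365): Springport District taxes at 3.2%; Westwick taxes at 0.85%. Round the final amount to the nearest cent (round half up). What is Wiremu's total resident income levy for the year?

$2810.55

Springport District, 1 January – 13 February 2009: 44 days → $248000 × 3.2% × 44/365 = $956.6685
Westwick, 14 February – 31 December 2009: 321 days → $248000 × 0.85% × 321/365 = $1853.8849
Total = $2810.5534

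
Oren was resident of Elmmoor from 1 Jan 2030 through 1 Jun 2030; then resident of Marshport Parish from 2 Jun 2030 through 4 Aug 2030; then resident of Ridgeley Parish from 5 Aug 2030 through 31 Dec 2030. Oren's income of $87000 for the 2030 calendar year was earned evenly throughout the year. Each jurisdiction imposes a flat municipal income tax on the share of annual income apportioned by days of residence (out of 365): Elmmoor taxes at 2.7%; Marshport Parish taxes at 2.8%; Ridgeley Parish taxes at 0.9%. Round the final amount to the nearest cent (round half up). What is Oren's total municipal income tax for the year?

Elmmoor, 1 Jan – 1 Jun 2030: 152 days → $87000 × 2.7% × 152/365 = $978.2137
Marshport Parish, 2 Jun – 4 Aug 2030: 64 days → $87000 × 2.8% × 64/365 = $427.1342
Ridgeley Parish, 5 Aug – 31 Dec 2030: 149 days → $87000 × 0.9% × 149/365 = $319.6356
Total = $1724.9836

$1724.98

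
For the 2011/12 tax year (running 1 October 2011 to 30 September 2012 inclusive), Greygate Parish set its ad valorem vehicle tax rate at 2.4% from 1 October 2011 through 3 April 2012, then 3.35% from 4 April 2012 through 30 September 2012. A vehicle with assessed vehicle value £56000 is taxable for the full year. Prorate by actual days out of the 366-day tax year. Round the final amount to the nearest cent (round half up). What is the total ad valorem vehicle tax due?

1 October 2011 – 3 April 2012: 186 days at 2.4% → £56000 × 2.4% × 186/366 = £683.0164
4 April – 30 September 2012: 180 days at 3.35% → £56000 × 3.35% × 180/366 = £922.6230
Total = £1605.6393

£1605.64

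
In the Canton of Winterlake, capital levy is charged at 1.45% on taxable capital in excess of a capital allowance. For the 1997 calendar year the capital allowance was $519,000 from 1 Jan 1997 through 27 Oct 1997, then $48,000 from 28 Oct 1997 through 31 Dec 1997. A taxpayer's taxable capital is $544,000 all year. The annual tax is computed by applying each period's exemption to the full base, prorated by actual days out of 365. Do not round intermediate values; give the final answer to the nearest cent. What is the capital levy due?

1 Jan – 27 Oct 1997: 300 days, exemption $519,000 → ($544,000 − $519,000) × 1.45% × 300/365 = $297.9452
28 Oct – 31 Dec 1997: 65 days, exemption $48,000 → ($544,000 − $48,000) × 1.45% × 65/365 = $1,280.7671
Total = $1,578.7123

$1,578.71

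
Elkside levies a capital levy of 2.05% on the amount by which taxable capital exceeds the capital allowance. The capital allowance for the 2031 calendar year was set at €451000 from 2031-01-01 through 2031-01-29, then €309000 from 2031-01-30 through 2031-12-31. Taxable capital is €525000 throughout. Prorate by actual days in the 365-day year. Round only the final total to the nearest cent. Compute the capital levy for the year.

2031-01-01 to 2031-01-29: 29 days, exemption €451000 → (€525000 − €451000) × 2.05% × 29/365 = €120.5288
2031-01-30 to 2031-12-31: 336 days, exemption €309000 → (€525000 − €309000) × 2.05% × 336/365 = €4076.1863
Total = €4196.7151

€4196.72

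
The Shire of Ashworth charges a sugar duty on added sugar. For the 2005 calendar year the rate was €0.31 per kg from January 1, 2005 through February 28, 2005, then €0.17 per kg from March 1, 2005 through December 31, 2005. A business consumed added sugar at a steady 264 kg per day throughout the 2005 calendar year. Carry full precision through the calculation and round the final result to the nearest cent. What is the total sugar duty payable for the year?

€18,561.84

January 1 – February 28, 2005: 59 days × 264 kg/day = 15,576 kg at €0.31/kg → €4,828.56
March 1 – December 31, 2005: 306 days × 264 kg/day = 80,784 kg at €0.17/kg → €13,733.28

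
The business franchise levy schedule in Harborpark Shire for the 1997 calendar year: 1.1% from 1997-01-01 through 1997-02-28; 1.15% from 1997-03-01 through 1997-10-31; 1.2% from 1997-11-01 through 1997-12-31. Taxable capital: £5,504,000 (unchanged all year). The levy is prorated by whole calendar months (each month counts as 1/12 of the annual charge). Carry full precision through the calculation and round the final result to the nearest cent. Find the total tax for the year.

1997-01-01 to 1997-02-28: 2 months at 1.1% → £5,504,000 × 1.1% × 2/12 = £10,090.6667
1997-03-01 to 1997-10-31: 8 months at 1.15% → £5,504,000 × 1.15% × 8/12 = £42,197.3333
1997-11-01 to 1997-12-31: 2 months at 1.2% → £5,504,000 × 1.2% × 2/12 = £11,008.0000
Total = £63,296.0000

£63,296.00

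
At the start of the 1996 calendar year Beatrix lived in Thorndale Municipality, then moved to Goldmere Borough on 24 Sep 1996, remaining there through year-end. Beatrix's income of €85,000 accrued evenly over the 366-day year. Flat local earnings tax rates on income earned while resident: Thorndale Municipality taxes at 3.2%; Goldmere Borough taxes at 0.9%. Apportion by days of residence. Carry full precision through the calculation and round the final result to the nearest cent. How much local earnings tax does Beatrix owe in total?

Thorndale Municipality, 1 Jan – 23 Sep 1996: 267 days → €85,000 × 3.2% × 267/366 = €1,984.2623
Goldmere Borough, 24 Sep – 31 Dec 1996: 99 days → €85,000 × 0.9% × 99/366 = €206.9262
Total = €2,191.1885

€2,191.19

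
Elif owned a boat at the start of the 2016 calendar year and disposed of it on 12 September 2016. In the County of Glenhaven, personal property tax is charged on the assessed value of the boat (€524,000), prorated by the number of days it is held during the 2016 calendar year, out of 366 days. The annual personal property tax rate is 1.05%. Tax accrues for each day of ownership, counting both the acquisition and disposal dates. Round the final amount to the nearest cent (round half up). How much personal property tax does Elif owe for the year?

Days held (1 January – 12 September 2016): 256 out of 366
Tax = €524,000 × 1.05% × 256/366 = €3,848.3934

€3,848.39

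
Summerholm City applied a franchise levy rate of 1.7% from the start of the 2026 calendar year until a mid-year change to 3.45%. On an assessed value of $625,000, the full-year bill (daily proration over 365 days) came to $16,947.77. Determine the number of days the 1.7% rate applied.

Let d = days at the first rate; then 365 − d days at the second rate.
$625,000 × [1.7%·d + 3.45%·(365−d)] / 365 = $16,947.77
Solving gives d = 154, so the new rate took effect on 4 June 2026.

154 days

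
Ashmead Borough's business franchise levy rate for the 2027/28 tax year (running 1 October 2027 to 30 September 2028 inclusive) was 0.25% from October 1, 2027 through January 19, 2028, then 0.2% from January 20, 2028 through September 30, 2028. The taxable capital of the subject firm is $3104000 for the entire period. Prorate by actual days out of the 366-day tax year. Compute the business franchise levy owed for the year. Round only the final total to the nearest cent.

October 1, 2027 – January 19, 2028: 111 days at 0.25% → $3104000 × 0.25% × 111/366 = $2353.4426
January 20 – September 30, 2028: 255 days at 0.2% → $3104000 × 0.2% × 255/366 = $4325.2459
Total = $6678.6885

$6678.69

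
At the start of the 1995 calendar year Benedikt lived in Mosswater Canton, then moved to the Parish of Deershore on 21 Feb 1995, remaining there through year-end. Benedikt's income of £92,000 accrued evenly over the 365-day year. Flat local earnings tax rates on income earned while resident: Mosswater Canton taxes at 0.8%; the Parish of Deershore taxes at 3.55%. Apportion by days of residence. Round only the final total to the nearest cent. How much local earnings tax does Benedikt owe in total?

£2,912.49

Mosswater Canton, 1 Jan – 20 Feb 1995: 51 days → £92,000 × 0.8% × 51/365 = £102.8384
The Parish of Deershore, 21 Feb – 31 Dec 1995: 314 days → £92,000 × 3.55% × 314/365 = £2,809.6548
Total = £2,912.4932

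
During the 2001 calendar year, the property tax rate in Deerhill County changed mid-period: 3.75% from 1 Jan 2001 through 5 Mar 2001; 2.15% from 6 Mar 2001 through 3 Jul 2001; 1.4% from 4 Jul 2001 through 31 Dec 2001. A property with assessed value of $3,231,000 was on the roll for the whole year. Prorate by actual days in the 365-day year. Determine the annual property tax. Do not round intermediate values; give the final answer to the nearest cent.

$66,514.34

1 Jan – 5 Mar 2001: 64 days at 3.75% → $3,231,000 × 3.75% × 64/365 = $21,244.9315
6 Mar – 3 Jul 2001: 120 days at 2.15% → $3,231,000 × 2.15% × 120/365 = $22,838.3014
4 Jul – 31 Dec 2001: 181 days at 1.4% → $3,231,000 × 1.4% × 181/365 = $22,431.1068
Total = $66,514.3397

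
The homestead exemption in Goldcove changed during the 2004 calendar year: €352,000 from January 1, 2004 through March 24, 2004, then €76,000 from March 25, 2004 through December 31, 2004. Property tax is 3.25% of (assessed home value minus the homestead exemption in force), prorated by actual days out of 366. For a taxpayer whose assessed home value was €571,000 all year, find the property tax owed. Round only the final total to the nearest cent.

€14,028.81

January 1 – March 24, 2004: 84 days, exemption €352,000 → (€571,000 − €352,000) × 3.25% × 84/366 = €1,633.5246
March 25 – December 31, 2004: 282 days, exemption €76,000 → (€571,000 − €76,000) × 3.25% × 282/366 = €12,395.2869
Total = €14,028.8115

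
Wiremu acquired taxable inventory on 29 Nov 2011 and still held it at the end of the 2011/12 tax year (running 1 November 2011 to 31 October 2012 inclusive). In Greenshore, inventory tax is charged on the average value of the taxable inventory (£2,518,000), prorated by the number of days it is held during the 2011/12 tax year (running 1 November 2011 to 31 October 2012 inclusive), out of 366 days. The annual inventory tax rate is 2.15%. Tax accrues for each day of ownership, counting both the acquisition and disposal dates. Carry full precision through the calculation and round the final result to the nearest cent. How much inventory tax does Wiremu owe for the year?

£49,995.37

Days held (29 Nov 2011 – 31 Oct 2012): 338 out of 366
Tax = £2,518,000 × 2.15% × 338/366 = £49,995.3716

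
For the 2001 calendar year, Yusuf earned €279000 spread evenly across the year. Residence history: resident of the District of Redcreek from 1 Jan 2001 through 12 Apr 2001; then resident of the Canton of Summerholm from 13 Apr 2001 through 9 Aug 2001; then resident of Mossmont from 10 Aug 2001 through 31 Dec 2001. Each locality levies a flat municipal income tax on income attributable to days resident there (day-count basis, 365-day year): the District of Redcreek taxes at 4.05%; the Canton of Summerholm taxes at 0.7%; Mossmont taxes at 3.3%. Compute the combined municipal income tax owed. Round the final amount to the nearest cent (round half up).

The District of Redcreek, 1 Jan – 12 Apr 2001: 102 days → €279000 × 4.05% × 102/365 = €3157.6685
The Canton of Summerholm, 13 Apr – 9 Aug 2001: 119 days → €279000 × 0.7% × 119/365 = €636.7315
Mossmont, 10 Aug – 31 Dec 2001: 144 days → €279000 × 3.3% × 144/365 = €3632.3507
Total = €7426.7507

€7426.75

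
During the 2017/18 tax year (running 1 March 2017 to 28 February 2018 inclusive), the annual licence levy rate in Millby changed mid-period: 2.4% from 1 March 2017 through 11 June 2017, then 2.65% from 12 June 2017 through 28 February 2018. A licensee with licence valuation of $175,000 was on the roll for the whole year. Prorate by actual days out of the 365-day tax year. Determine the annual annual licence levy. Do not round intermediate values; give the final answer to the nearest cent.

$4,514.04

1 March – 11 June 2017: 103 days at 2.4% → $175,000 × 2.4% × 103/365 = $1,185.2055
12 June 2017 – 28 February 2018: 262 days at 2.65% → $175,000 × 2.65% × 262/365 = $3,328.8356
Total = $4,514.0411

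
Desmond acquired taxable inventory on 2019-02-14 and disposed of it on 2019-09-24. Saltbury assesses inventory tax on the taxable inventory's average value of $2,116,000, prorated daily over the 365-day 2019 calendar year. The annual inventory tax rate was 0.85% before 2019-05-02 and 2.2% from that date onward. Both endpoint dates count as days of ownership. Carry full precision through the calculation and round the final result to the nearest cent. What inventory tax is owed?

$22,415.11

2019-02-14 to 2019-05-01: 77 days at 0.85% → $2,116,000 × 0.85% × 77/365 = $3,794.3068
2019-05-02 to 2019-09-24: 146 days at 2.2% → $2,116,000 × 2.2% × 146/365 = $18,620.8000
Total = $22,415.1068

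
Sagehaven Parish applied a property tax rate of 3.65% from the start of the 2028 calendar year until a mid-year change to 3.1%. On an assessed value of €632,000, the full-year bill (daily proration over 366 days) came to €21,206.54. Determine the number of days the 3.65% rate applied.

170 days

Let d = days at the first rate; then 366 − d days at the second rate.
€632,000 × [3.65%·d + 3.1%·(366−d)] / 366 = €21,206.54
Solving gives d = 170, so the new rate took effect on 19 Jun 2028.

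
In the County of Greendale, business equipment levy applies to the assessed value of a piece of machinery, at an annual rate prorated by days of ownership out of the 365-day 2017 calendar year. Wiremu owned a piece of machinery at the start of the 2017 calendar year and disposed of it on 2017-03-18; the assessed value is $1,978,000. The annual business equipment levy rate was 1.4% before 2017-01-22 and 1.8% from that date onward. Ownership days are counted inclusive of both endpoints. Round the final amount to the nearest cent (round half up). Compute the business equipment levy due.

$7,055.77

2017-01-01 to 2017-01-21: 21 days at 1.4% → $1,978,000 × 1.4% × 21/365 = $1,593.2384
2017-01-22 to 2017-03-18: 56 days at 1.8% → $1,978,000 × 1.8% × 56/365 = $5,462.5315
Total = $7,055.7699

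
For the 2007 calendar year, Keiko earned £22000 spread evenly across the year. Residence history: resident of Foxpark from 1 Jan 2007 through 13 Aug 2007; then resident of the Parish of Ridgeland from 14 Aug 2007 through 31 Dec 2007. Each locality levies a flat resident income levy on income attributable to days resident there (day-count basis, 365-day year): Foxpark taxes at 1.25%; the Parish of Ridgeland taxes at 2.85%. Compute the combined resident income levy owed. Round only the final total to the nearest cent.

£410.01

Foxpark, 1 Jan – 13 Aug 2007: 225 days → £22000 × 1.25% × 225/365 = £169.5205
The Parish of Ridgeland, 14 Aug – 31 Dec 2007: 140 days → £22000 × 2.85% × 140/365 = £240.4932
Total = £410.0137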